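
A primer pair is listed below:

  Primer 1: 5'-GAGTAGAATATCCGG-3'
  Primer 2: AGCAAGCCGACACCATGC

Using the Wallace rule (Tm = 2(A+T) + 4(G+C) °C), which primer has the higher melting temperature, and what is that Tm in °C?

Primer 1: A+T=8, G+C=7 → Tm = 2(8)+4(7) = 44°C
Primer 2: A+T=7, G+C=11 → Tm = 2(7)+4(11) = 58°C
44°C vs 58°C → primer 2 is higher.

Primer 2, 58°C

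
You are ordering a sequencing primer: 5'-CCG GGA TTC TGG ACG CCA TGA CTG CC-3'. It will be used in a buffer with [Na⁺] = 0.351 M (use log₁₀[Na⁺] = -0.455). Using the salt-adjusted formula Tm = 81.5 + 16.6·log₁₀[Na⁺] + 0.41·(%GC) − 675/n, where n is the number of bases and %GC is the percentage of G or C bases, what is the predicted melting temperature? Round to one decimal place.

74.8°C

Length n = 26. G=8, T=5, A=4, C=9
G+C = 17, so %GC = 17/26 × 100 = 65.385%
Salt term: 16.6 × (-0.455) = -7.553
GC term: 0.41 × 65.385 = 26.808; length term: −675/26 = −25.962
Tm = 81.5 + (-7.553) + 26.808 − 25.962 = 74.793 → 74.8°C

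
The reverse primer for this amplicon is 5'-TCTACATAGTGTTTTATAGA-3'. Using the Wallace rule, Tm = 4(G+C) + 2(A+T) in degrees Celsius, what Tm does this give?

50°C

Counting bases: G=3, T=9, A=6, C=2
So N_AT = 15 and N_GC = 5.
Tm = 2×15 + 4×5 = 50°C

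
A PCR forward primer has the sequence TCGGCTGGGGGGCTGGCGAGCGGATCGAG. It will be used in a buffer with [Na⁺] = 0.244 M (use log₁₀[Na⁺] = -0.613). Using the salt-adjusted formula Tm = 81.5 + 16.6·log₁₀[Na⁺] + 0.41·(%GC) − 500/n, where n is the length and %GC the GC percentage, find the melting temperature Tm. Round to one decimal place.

Length n = 29. Base counts: T=4, A=3, G=16, C=6
G+C = 22, so %GC = 22/29 × 100 = 75.862%
Salt term: 16.6 × (-0.613) = -10.176
GC term: 0.41 × 75.862 = 31.103; length term: −500/29 = −17.241
Tm = 81.5 + (-10.176) + 31.103 − 17.241 = 85.186 → 85.2°C

85.2°C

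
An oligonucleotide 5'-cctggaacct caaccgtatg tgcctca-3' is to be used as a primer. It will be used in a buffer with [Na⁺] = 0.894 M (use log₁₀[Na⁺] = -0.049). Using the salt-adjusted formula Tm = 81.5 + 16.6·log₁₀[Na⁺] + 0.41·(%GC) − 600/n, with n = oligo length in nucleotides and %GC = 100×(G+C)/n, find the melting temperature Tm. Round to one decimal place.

Length n = 27. Scanning the sequence gives G=5, C=10, A=6, T=6.
G+C = 15, so %GC = 15/27 × 100 = 55.556%
Salt term: 16.6 × (-0.049) = -0.813
GC term: 0.41 × 55.556 = 22.778; length term: −600/27 = −22.222
Tm = 81.5 + (-0.813) + 22.778 − 22.222 = 81.243 → 81.2°C

81.2°C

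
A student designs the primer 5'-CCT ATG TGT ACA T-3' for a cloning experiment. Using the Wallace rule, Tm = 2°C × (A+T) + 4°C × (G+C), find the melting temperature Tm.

T=5, A=3, G=2, C=3
A+T = 8, G+C = 5
Tm = 4·5 + 2·8 = 20 + 16 = 36°C

36°C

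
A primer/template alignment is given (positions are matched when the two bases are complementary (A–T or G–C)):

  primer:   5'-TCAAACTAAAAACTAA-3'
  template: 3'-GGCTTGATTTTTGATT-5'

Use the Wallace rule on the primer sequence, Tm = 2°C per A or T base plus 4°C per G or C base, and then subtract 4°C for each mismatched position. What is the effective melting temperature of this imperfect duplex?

Primer base counts: A=10, T=3, G=0, C=3 → A+T=13, G+C=3
Perfect-match Tm = 2(13) + 4(3) = 26 + 12 = 38°C
Mismatches (positions where the bases are not complementary): 2 (at positions 1, 3)
Effective Tm = 38 − 2×4 = 38 − 8 = 30°C

30°C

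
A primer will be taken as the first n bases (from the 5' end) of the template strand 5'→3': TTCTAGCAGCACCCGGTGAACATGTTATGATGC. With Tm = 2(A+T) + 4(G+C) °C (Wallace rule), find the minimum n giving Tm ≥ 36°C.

n = 12

First 11 bases: TTCTAGCAGCA → Tm = 32°C (< 36°C)
First 12 bases: TTCTAGCAGCAC → Tm = 36°C (≥ 36°C)
Each additional base adds 2°C (A/T) or 4°C (G/C), so Tm is non-decreasing in n; n = 12 is the first length to reach 36°C.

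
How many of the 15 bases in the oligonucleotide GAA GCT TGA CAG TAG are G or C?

Scanning the sequence gives C=2, T=3, G=5, A=5.
G+C = 5 + 2 = 7

7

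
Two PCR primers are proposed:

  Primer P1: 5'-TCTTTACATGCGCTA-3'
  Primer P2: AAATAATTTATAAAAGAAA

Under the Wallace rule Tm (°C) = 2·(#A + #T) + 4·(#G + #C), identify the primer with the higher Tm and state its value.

Primer P1: A+T=9, G+C=6 → Tm = 2(9)+4(6) = 42°C
Primer P2: A+T=18, G+C=1 → Tm = 2(18)+4(1) = 40°C
42°C vs 40°C → primer P1 is higher.

Primer P1, 42°C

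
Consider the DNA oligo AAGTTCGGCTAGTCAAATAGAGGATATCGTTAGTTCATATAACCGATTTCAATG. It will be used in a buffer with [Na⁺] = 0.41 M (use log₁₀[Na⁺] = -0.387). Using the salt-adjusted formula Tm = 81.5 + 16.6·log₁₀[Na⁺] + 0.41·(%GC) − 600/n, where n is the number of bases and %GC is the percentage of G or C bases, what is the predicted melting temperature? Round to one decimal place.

78.4°C

Length n = 54. Scanning the sequence gives A=18, T=17, G=11, C=8.
G+C = 19, so %GC = 19/54 × 100 = 35.185%
Salt term: 16.6 × (-0.387) = -6.424
GC term: 0.41 × 35.185 = 14.426; length term: −600/54 = −11.111
Tm = 81.5 + (-6.424) + 14.426 − 11.111 = 78.391 → 78.4°C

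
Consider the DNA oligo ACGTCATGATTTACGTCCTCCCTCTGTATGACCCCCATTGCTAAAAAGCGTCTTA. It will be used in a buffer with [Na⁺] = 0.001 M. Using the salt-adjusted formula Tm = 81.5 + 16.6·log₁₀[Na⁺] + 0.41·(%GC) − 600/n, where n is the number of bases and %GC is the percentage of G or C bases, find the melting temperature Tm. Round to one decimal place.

39.4°C

Length n = 55. Scanning the sequence gives G=8, A=13, T=17, C=17.
G+C = 25, so %GC = 25/55 × 100 = 45.455%
Salt term: 16.6 × (-3) = -49.8
GC term: 0.41 × 45.455 = 18.637; length term: −600/55 = −10.909
Tm = 81.5 + (-49.8) + 18.637 − 10.909 = 39.428 → 39.4°C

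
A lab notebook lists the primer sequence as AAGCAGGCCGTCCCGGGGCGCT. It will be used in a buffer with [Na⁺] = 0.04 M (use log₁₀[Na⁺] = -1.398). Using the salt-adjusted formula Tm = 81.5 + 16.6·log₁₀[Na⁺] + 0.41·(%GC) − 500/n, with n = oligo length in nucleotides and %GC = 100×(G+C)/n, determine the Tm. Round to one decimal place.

Length n = 22. Counting bases: A=3, T=2, G=9, C=8
G+C = 17, so %GC = 17/22 × 100 = 77.273%
Salt term: 16.6 × (-1.398) = -23.207
GC term: 0.41 × 77.273 = 31.682; length term: −500/22 = −22.727
Tm = 81.5 + (-23.207) + 31.682 − 22.727 = 67.248 → 67.2°C

67.2°C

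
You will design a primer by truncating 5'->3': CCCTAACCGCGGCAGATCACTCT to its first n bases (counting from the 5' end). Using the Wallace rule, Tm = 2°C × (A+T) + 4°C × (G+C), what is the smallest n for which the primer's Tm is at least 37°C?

n = 11

First 10 bases: CCCTAACCGC → Tm = 34°C (< 37°C)
First 11 bases: CCCTAACCGCG → Tm = 38°C (≥ 37°C)
Since every base adds ≥2°C, Tm only increases with n, so the threshold is first crossed at n = 11.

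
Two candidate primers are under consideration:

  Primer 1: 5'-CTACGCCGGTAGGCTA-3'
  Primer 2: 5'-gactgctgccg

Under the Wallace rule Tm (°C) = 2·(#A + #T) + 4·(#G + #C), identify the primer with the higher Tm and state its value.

Primer 1, 52°C

Primer 1: A+T=6, G+C=10 → Tm = 2(6)+4(10) = 52°C
Primer 2: A+T=3, G+C=8 → Tm = 2(3)+4(8) = 38°C
52°C vs 38°C → primer 1 is higher.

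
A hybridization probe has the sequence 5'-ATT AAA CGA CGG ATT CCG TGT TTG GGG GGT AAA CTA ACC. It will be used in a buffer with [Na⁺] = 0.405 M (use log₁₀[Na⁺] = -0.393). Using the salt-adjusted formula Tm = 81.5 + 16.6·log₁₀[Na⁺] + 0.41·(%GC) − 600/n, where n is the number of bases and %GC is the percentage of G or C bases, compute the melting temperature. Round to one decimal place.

78.5°C

Length n = 39. Base counts: A=11, T=10, C=7, G=11
G+C = 18, so %GC = 18/39 × 100 = 46.154%
Salt term: 16.6 × (-0.393) = -6.524
GC term: 0.41 × 46.154 = 18.923; length term: −600/39 = −15.385
Tm = 81.5 + (-6.524) + 18.923 − 15.385 = 78.514 → 78.5°C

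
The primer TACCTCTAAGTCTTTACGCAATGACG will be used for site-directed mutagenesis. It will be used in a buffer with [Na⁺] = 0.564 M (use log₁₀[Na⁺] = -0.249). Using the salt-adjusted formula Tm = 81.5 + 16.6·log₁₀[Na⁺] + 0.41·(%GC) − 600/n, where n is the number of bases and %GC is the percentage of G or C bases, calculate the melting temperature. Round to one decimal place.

71.6°C

Length n = 26. Counting bases: G=4, C=7, T=8, A=7
G+C = 11, so %GC = 11/26 × 100 = 42.308%
Salt term: 16.6 × (-0.249) = -4.133
GC term: 0.41 × 42.308 = 17.346; length term: −600/26 = −23.077
Tm = 81.5 + (-4.133) + 17.346 − 23.077 = 71.636 → 71.6°C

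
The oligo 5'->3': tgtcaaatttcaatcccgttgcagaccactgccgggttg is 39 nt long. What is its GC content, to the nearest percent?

T=11, A=8, G=9, C=11
G+C = 9 + 11 = 20 out of 39 bases
%GC = 20/39 × 100 = 51.28% ≈ 51%

51%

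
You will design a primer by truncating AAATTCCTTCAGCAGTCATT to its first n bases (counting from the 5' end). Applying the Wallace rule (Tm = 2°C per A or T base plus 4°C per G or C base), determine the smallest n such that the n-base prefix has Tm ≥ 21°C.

n = 9

First 8 bases: AAATTCCT → Tm = 20°C (< 21°C)
First 9 bases: AAATTCCTT → Tm = 22°C (≥ 21°C)
Each additional base adds 2°C (A/T) or 4°C (G/C), so Tm is non-decreasing in n; n = 9 is the first length to reach 21°C.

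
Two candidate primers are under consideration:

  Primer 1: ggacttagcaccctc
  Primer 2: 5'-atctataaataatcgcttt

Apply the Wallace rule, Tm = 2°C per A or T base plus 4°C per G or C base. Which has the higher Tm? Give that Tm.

Primer 1: A+T=6, G+C=9 → Tm = 2(6)+4(9) = 48°C
Primer 2: A+T=15, G+C=4 → Tm = 2(15)+4(4) = 46°C
48°C vs 46°C → primer 1 is higher.

Primer 1, 48°C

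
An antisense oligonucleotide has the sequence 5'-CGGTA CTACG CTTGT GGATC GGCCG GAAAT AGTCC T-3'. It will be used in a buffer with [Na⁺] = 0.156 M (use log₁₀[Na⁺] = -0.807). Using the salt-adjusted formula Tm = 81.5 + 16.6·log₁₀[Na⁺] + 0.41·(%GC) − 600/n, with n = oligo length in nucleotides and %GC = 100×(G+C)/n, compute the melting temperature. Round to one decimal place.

Length n = 36. Counting bases: C=9, G=11, A=7, T=9
G+C = 20, so %GC = 20/36 × 100 = 55.556%
Salt term: 16.6 × (-0.807) = -13.396
GC term: 0.41 × 55.556 = 22.778; length term: −600/36 = −16.667
Tm = 81.5 + (-13.396) + 22.778 − 16.667 = 74.215 → 74.2°C

74.2°C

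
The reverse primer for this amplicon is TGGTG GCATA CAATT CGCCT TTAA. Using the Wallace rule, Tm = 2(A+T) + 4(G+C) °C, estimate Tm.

68°C

T=8, G=5, A=6, C=5
AT pairs contribute 14, GC pairs contribute 10.
Tm = 2×14 + 4×10 = 68°C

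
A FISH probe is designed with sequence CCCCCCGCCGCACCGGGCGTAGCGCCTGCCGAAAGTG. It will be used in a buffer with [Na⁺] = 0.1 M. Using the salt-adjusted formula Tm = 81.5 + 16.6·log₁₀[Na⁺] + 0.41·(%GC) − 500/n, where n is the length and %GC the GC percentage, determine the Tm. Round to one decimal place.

83.5°C

Length n = 37. Base counts: A=5, C=17, G=12, T=3
G+C = 29, so %GC = 29/37 × 100 = 78.378%
Salt term: 16.6 × (-1) = -16.6
GC term: 0.41 × 78.378 = 32.135; length term: −500/37 = −13.514
Tm = 81.5 + (-16.6) + 32.135 − 13.514 = 83.521 → 83.5°C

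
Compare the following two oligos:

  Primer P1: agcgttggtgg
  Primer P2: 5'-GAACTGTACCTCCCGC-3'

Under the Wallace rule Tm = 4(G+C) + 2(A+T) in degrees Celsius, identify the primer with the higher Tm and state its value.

Primer P1: A+T=4, G+C=7 → Tm = 2(4)+4(7) = 36°C
Primer P2: A+T=6, G+C=10 → Tm = 2(6)+4(10) = 52°C
36°C vs 52°C → primer P2 is higher.

Primer P2, 52°C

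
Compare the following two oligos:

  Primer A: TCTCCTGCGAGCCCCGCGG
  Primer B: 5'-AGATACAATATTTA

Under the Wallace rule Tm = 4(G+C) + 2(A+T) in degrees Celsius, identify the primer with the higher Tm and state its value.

Primer A, 68°C

Primer A: A+T=4, G+C=15 → Tm = 2(4)+4(15) = 68°C
Primer B: A+T=12, G+C=2 → Tm = 2(12)+4(2) = 32°C
68°C vs 32°C → primer A is higher.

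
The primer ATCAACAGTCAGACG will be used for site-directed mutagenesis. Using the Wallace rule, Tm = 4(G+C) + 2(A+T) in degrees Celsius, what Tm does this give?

44°C

Base counts: G=3, C=4, T=2, A=6
A+T = 8, G+C = 7
Tm = 2×8 + 4×7 = 44°C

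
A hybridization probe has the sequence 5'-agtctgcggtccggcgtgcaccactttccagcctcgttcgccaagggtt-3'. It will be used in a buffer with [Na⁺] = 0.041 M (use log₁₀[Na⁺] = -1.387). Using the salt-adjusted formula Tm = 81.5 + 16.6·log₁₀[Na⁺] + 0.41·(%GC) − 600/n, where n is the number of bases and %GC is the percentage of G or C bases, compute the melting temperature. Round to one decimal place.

72.2°C

Length n = 49. G=14, T=12, A=6, C=17
G+C = 31, so %GC = 31/49 × 100 = 63.265%
Salt term: 16.6 × (-1.387) = -23.024
GC term: 0.41 × 63.265 = 25.939; length term: −600/49 = −12.245
Tm = 81.5 + (-23.024) + 25.939 − 12.245 = 72.17 → 72.2°C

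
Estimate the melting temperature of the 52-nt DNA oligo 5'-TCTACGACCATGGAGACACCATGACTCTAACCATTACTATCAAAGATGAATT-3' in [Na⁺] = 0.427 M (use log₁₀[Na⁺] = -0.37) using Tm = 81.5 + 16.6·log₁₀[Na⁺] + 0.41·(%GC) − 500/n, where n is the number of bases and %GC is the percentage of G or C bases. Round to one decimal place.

Length n = 52. Counting bases: C=13, G=7, T=13, A=19
G+C = 20, so %GC = 20/52 × 100 = 38.462%
Salt term: 16.6 × (-0.37) = -6.142
GC term: 0.41 × 38.462 = 15.769; length term: −500/52 = −9.615
Tm = 81.5 + (-6.142) + 15.769 − 9.615 = 81.512 → 81.5°C

81.5°C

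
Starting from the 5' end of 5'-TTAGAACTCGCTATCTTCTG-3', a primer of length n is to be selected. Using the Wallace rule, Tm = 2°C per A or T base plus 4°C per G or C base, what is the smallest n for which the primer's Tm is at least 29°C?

n = 11

First 10 bases: TTAGAACTCG → Tm = 28°C (< 29°C)
First 11 bases: TTAGAACTCGC → Tm = 32°C (≥ 29°C)
Each additional base adds 2°C (A/T) or 4°C (G/C), so Tm is non-decreasing in n; n = 11 is the first length to reach 29°C.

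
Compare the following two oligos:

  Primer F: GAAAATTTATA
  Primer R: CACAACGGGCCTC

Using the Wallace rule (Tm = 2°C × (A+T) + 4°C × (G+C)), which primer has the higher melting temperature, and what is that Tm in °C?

Primer F: A+T=10, G+C=1 → Tm = 2(10)+4(1) = 24°C
Primer R: A+T=4, G+C=9 → Tm = 2(4)+4(9) = 44°C
24°C vs 44°C → primer R is higher.

Primer R, 44°C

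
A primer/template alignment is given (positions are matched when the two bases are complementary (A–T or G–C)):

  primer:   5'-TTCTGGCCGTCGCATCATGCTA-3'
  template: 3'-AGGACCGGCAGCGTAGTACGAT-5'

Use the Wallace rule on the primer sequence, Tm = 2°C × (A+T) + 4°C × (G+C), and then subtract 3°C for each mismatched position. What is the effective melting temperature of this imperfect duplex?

65°C

Primer base counts: A=3, T=7, G=5, C=7 → A+T=10, G+C=12
Perfect-match Tm = 2(10) + 4(12) = 20 + 48 = 68°C
Mismatches (positions where the bases are not complementary): 1 (at position 2)
Effective Tm = 68 − 1×3 = 68 − 3 = 65°C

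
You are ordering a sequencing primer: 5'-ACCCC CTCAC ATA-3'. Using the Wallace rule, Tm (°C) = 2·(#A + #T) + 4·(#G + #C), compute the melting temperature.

Counting bases: T=2, A=4, G=0, C=7
So N_AT = 6 and N_GC = 7.
Tm = 2×6 + 4×7 = 40°C

40°C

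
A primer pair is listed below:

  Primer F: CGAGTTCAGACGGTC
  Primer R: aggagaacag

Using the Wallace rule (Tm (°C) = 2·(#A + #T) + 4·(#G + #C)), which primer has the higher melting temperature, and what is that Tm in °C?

Primer F: A+T=6, G+C=9 → Tm = 2(6)+4(9) = 48°C
Primer R: A+T=5, G+C=5 → Tm = 2(5)+4(5) = 30°C
48°C vs 30°C → primer F is higher.

Primer F, 48°C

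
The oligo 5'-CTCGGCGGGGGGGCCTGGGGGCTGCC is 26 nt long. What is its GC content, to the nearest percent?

88%

Base counts: C=8, T=3, A=0, G=15
G+C = 15 + 8 = 23 out of 26 bases
%GC = 23/26 × 100 = 88.46% ≈ 88%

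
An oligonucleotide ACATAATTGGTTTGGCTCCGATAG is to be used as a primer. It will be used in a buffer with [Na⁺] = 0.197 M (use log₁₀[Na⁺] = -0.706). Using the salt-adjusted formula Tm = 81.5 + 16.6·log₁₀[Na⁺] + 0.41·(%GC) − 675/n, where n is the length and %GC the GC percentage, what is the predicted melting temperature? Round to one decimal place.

58.7°C

Length n = 24. Scanning the sequence gives T=8, G=6, A=6, C=4.
G+C = 10, so %GC = 10/24 × 100 = 41.667%
Salt term: 16.6 × (-0.706) = -11.72
GC term: 0.41 × 41.667 = 17.083; length term: −675/24 = −28.125
Tm = 81.5 + (-11.72) + 17.083 − 28.125 = 58.738 → 58.7°C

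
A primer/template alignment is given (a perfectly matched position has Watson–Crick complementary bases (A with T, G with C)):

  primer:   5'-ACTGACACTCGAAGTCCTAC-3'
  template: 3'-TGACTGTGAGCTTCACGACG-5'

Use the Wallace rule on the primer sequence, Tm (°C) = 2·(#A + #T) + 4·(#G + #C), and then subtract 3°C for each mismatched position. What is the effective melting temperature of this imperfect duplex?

Primer base counts: A=6, T=4, G=3, C=7 → A+T=10, G+C=10
Perfect-match Tm = 2(10) + 4(10) = 20 + 40 = 60°C
Mismatches (positions where the bases are not complementary): 2 (at positions 16, 19)
Effective Tm = 60 − 2×3 = 60 − 6 = 54°C

54°C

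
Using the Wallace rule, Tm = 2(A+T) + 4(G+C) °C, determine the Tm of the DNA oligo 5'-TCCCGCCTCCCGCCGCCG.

68°C

A=0, G=4, C=12, T=2
So N_AT = 2 and N_GC = 16.
Tm = 2×2 + 4×16 = 68°C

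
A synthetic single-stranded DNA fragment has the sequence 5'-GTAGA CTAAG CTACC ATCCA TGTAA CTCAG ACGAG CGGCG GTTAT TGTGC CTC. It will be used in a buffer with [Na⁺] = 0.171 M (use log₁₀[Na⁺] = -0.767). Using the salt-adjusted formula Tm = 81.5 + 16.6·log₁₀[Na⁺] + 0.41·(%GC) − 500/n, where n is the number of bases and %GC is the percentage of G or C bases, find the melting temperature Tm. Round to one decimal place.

80.2°C

Length n = 53. Base counts: C=14, T=13, G=13, A=13
G+C = 27, so %GC = 27/53 × 100 = 50.943%
Salt term: 16.6 × (-0.767) = -12.732
GC term: 0.41 × 50.943 = 20.887; length term: −500/53 = −9.434
Tm = 81.5 + (-12.732) + 20.887 − 9.434 = 80.221 → 80.2°C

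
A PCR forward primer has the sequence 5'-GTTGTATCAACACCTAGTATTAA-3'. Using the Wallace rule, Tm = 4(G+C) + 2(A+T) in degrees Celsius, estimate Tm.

60°C

Scanning the sequence gives A=8, G=3, C=4, T=8.
A+T = 16, G+C = 7
Tm = 2×16 + 4×7 = 60°C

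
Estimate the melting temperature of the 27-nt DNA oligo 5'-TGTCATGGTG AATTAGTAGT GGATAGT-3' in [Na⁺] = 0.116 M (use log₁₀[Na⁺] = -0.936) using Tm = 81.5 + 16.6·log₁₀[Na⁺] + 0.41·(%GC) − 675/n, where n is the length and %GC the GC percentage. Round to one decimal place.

56.1°C

Length n = 27. Counting bases: A=7, G=9, T=10, C=1
G+C = 10, so %GC = 10/27 × 100 = 37.037%
Salt term: 16.6 × (-0.936) = -15.538
GC term: 0.41 × 37.037 = 15.185; length term: −675/27 = −25
Tm = 81.5 + (-15.538) + 15.185 − 25 = 56.147 → 56.1°C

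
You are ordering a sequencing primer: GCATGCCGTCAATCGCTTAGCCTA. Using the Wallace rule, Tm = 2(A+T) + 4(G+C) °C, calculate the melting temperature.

Base counts: C=8, G=5, A=5, T=6
A+T = 11, G+C = 13
Tm = 2×11 + 4×13 = 74°C

74°C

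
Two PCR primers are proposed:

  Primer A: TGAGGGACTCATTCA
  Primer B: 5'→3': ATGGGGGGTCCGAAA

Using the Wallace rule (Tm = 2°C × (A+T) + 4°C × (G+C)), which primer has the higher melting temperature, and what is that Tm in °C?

Primer A: A+T=8, G+C=7 → Tm = 2(8)+4(7) = 44°C
Primer B: A+T=6, G+C=9 → Tm = 2(6)+4(9) = 48°C
44°C vs 48°C → primer B is higher.

Primer B, 48°C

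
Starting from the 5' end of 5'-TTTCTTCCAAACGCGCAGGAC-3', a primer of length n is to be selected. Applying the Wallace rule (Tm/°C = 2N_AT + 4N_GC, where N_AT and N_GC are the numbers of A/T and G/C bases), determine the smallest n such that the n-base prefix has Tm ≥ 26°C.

First 9 bases: TTTCTTCCA → Tm = 24°C (< 26°C)
First 10 bases: TTTCTTCCAA → Tm = 26°C (≥ 26°C)
Each additional base adds 2°C (A/T) or 4°C (G/C), so Tm is non-decreasing in n; n = 10 is the first length to reach 26°C.

n = 10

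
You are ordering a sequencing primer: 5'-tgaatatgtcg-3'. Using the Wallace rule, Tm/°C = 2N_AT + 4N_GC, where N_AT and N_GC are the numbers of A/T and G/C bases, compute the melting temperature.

30°C

Counting bases: T=4, C=1, A=3, G=3
AT pairs contribute 7, GC pairs contribute 4.
Tm = 4·4 + 2·7 = 16 + 14 = 30°C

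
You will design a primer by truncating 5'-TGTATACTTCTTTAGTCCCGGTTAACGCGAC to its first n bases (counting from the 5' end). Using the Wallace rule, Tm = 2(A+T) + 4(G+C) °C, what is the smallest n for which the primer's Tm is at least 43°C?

First 16 bases: TGTATACTTCTTTAGT → Tm = 40°C (< 43°C)
First 17 bases: TGTATACTTCTTTAGTC → Tm = 44°C (≥ 43°C)
Since every base adds ≥2°C, Tm only increases with n, so the threshold is first crossed at n = 17.

n = 17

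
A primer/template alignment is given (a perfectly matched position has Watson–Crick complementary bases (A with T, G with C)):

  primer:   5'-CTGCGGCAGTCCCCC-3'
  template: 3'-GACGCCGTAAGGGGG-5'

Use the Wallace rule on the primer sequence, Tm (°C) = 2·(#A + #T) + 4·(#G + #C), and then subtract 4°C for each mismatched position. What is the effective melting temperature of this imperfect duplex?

Primer base counts: A=1, T=2, G=4, C=8 → A+T=3, G+C=12
Perfect-match Tm = 2(3) + 4(12) = 6 + 48 = 54°C
Mismatches (positions where the bases are not complementary): 1 (at position 9)
Effective Tm = 54 − 1×4 = 54 − 4 = 50°C

50°C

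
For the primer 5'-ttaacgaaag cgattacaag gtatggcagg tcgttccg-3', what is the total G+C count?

18

T=9, A=11, G=11, C=7
G+C = 11 + 7 = 18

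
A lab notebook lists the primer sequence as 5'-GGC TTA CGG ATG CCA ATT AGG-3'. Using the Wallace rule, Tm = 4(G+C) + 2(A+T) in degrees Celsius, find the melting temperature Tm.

Base counts: A=5, C=4, G=7, T=5
A+T = 10, G+C = 11
Tm = 2(10) + 4(11) = 20 + 44 = 64°C

64°C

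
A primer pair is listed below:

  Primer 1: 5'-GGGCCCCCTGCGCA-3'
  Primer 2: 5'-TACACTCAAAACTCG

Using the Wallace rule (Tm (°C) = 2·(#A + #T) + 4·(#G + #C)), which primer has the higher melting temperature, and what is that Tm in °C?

Primer 1, 52°C

Primer 1: A+T=2, G+C=12 → Tm = 2(2)+4(12) = 52°C
Primer 2: A+T=9, G+C=6 → Tm = 2(9)+4(6) = 42°C
52°C vs 42°C → primer 1 is higher.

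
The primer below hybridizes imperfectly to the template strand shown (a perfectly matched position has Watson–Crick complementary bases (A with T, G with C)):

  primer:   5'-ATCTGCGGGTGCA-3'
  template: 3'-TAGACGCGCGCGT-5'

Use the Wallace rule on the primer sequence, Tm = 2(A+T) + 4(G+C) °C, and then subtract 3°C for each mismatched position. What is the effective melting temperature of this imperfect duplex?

Primer base counts: A=2, T=3, G=5, C=3 → A+T=5, G+C=8
Perfect-match Tm = 2(5) + 4(8) = 10 + 32 = 42°C
Mismatches (positions where the bases are not complementary): 2 (at positions 8, 10)
Effective Tm = 42 − 2×3 = 42 − 6 = 36°C

36°C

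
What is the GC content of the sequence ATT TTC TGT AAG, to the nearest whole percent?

25%

Counting bases: A=3, T=6, G=2, C=1
G+C = 2 + 1 = 3 out of 12 bases
%GC = 3/12 × 100 = 25% ≈ 25%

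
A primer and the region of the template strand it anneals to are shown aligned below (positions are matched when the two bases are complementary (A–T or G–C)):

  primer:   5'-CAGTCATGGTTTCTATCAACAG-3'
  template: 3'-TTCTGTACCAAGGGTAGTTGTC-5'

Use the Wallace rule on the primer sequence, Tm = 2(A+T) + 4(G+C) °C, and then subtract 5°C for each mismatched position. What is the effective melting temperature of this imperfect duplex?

Primer base counts: A=6, T=7, G=4, C=5 → A+T=13, G+C=9
Perfect-match Tm = 2(13) + 4(9) = 26 + 36 = 62°C
Mismatches (positions where the bases are not complementary): 4 (at positions 1, 4, 12, 14)
Effective Tm = 62 − 4×5 = 62 − 20 = 42°C

42°C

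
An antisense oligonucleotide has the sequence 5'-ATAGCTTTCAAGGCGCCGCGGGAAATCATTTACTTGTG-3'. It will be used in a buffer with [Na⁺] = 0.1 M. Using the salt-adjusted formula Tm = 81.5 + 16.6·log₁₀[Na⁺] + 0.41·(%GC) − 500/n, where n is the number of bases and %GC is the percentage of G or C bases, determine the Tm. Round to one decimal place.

Length n = 38. Base counts: G=10, C=8, A=9, T=11
G+C = 18, so %GC = 18/38 × 100 = 47.368%
Salt term: 16.6 × (-1) = -16.6
GC term: 0.41 × 47.368 = 19.421; length term: −500/38 = −13.158
Tm = 81.5 + (-16.6) + 19.421 − 13.158 = 71.163 → 71.2°C

71.2°C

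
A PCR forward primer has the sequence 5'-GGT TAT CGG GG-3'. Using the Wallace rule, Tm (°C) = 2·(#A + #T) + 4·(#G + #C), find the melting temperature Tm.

Counting bases: T=3, A=1, C=1, G=6
A+T = 4, G+C = 7
Tm = 2×4 + 4×7 = 36°C

36°C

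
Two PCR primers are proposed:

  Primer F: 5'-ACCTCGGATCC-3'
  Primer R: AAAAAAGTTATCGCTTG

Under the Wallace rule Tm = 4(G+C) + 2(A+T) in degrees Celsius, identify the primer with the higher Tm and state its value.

Primer F: A+T=4, G+C=7 → Tm = 2(4)+4(7) = 36°C
Primer R: A+T=12, G+C=5 → Tm = 2(12)+4(5) = 44°C
36°C vs 44°C → primer R is higher.

Primer R, 44°C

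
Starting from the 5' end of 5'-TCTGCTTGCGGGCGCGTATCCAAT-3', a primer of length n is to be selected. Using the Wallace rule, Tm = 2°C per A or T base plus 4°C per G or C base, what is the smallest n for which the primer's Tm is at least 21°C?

n = 8

First 7 bases: TCTGCTT → Tm = 20°C (< 21°C)
First 8 bases: TCTGCTTG → Tm = 24°C (≥ 21°C)
Each additional base adds 2°C (A/T) or 4°C (G/C), so Tm is non-decreasing in n; n = 8 is the first length to reach 21°C.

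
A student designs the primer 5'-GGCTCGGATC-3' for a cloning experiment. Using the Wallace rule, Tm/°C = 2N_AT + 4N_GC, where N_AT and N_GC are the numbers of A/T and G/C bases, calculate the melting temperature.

Scanning the sequence gives T=2, G=4, C=3, A=1.
A+T = 3, G+C = 7
Tm = 4·7 + 2·3 = 28 + 6 = 34°C

34°C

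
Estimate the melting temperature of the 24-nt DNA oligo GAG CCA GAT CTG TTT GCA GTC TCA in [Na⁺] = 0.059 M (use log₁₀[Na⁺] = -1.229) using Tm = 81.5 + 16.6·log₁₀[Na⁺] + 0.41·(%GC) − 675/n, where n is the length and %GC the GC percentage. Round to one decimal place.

Length n = 24. A=5, G=6, C=6, T=7
G+C = 12, so %GC = 12/24 × 100 = 50%
Salt term: 16.6 × (-1.229) = -20.401
GC term: 0.41 × 50 = 20.5; length term: −675/24 = −28.125
Tm = 81.5 + (-20.401) + 20.5 − 28.125 = 53.474 → 53.5°C

53.5°C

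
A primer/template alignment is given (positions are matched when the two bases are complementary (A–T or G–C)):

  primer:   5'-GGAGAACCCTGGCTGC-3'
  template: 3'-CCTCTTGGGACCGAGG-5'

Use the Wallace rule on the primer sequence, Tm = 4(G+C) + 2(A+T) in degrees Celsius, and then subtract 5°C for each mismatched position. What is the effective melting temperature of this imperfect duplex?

49°C

Primer base counts: A=3, T=2, G=6, C=5 → A+T=5, G+C=11
Perfect-match Tm = 2(5) + 4(11) = 10 + 44 = 54°C
Mismatches (positions where the bases are not complementary): 1 (at position 15)
Effective Tm = 54 − 1×5 = 54 − 5 = 49°C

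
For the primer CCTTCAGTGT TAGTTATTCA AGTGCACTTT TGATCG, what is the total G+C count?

T=15, A=7, C=7, G=7
G+C = 7 + 7 = 14

14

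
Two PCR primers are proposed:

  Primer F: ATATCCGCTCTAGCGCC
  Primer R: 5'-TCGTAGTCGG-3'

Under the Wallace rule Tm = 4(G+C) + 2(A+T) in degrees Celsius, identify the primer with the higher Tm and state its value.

Primer F, 54°C

Primer F: A+T=7, G+C=10 → Tm = 2(7)+4(10) = 54°C
Primer R: A+T=4, G+C=6 → Tm = 2(4)+4(6) = 32°C
54°C vs 32°C → primer F is higher.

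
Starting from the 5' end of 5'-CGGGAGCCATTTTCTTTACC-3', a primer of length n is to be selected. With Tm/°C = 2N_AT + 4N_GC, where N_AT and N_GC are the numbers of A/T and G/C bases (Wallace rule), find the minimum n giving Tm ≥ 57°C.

First 19 bases: CGGGAGCCATTTTCTTTAC → Tm = 56°C (< 57°C)
First 20 bases: CGGGAGCCATTTTCTTTACC → Tm = 60°C (≥ 57°C)
Since every base adds ≥2°C, Tm only increases with n, so the threshold is first crossed at n = 20.

n = 20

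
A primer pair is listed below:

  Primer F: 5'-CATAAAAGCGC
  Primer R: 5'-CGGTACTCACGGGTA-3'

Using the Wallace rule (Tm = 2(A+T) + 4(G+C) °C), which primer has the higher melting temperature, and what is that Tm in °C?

Primer R, 48°C

Primer F: A+T=6, G+C=5 → Tm = 2(6)+4(5) = 32°C
Primer R: A+T=6, G+C=9 → Tm = 2(6)+4(9) = 48°C
32°C vs 48°C → primer R is higher.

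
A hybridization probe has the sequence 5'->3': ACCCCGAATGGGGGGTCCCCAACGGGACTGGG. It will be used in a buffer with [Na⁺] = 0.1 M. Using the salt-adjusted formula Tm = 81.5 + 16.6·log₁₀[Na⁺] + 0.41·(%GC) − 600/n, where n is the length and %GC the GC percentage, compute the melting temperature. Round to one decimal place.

Length n = 32. C=10, T=3, A=6, G=13
G+C = 23, so %GC = 23/32 × 100 = 71.875%
Salt term: 16.6 × (-1) = -16.6
GC term: 0.41 × 71.875 = 29.469; length term: −600/32 = −18.75
Tm = 81.5 + (-16.6) + 29.469 − 18.75 = 75.619 → 75.6°C

75.6°C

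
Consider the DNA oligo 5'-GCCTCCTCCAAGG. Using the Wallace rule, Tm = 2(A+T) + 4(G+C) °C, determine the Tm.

44°C

Scanning the sequence gives A=2, G=3, T=2, C=6.
AT pairs contribute 4, GC pairs contribute 9.
Tm = 4·9 + 2·4 = 36 + 8 = 44°C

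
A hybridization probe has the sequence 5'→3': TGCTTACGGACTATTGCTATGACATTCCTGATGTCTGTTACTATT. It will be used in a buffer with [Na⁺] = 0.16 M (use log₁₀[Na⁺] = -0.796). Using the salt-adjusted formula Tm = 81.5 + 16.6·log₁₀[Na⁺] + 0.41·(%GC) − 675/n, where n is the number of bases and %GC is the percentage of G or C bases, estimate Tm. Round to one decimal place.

68.8°C

Length n = 45. Base counts: G=8, C=9, A=9, T=19
G+C = 17, so %GC = 17/45 × 100 = 37.778%
Salt term: 16.6 × (-0.796) = -13.214
GC term: 0.41 × 37.778 = 15.489; length term: −675/45 = −15
Tm = 81.5 + (-13.214) + 15.489 − 15 = 68.775 → 68.8°C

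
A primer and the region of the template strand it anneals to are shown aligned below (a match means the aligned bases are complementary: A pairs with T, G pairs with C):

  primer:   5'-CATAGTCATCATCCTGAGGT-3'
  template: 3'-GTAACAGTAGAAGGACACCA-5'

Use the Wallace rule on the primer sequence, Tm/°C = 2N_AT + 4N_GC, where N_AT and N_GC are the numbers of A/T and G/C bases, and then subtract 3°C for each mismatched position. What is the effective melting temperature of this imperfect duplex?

49°C

Primer base counts: A=5, T=6, G=4, C=5 → A+T=11, G+C=9
Perfect-match Tm = 2(11) + 4(9) = 22 + 36 = 58°C
Mismatches (positions where the bases are not complementary): 3 (at positions 4, 11, 17)
Effective Tm = 58 − 3×3 = 58 − 9 = 49°C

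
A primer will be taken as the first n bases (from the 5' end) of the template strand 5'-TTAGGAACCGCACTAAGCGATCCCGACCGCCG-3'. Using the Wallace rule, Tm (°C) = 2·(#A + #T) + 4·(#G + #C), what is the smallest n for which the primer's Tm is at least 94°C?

n = 30

First 29 bases: TTAGGAACCGCACTAAGCGATCCCGACCG → Tm = 92°C (< 94°C)
First 30 bases: TTAGGAACCGCACTAAGCGATCCCGACCGC → Tm = 96°C (≥ 94°C)
Since every base adds ≥2°C, Tm only increases with n, so the threshold is first crossed at n = 30.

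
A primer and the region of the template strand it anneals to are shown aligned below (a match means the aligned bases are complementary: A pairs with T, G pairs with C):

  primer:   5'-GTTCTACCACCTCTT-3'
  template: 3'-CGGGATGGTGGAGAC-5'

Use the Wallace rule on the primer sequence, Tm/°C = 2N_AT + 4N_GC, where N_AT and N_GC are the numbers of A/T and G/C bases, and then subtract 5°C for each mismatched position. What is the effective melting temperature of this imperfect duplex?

Primer base counts: A=2, T=6, G=1, C=6 → A+T=8, G+C=7
Perfect-match Tm = 2(8) + 4(7) = 16 + 28 = 44°C
Mismatches (positions where the bases are not complementary): 3 (at positions 2, 3, 15)
Effective Tm = 44 − 3×5 = 44 − 15 = 29°C

29°C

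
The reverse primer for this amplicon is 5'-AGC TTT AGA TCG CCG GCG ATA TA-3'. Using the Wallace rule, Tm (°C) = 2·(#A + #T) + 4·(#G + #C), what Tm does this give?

68°C

Scanning the sequence gives A=6, C=5, G=6, T=6.
AT pairs contribute 12, GC pairs contribute 11.
Tm = 2(12) + 4(11) = 24 + 44 = 68°C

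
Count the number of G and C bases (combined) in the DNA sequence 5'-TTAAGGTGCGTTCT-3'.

Counting bases: G=4, A=2, T=6, C=2
Total G or C: 4 + 2 = 6

6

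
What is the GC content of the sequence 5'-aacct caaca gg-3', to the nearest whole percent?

50%

Counting bases: A=5, T=1, G=2, C=4
G+C = 2 + 4 = 6 out of 12 bases
%GC = 6/12 × 100 = 50% ≈ 50%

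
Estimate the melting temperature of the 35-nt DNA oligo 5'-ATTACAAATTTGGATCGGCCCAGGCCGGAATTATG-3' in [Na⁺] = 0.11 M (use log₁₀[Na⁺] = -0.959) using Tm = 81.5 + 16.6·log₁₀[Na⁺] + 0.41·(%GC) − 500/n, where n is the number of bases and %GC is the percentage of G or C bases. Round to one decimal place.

Length n = 35. Scanning the sequence gives A=10, C=7, T=9, G=9.
G+C = 16, so %GC = 16/35 × 100 = 45.714%
Salt term: 16.6 × (-0.959) = -15.919
GC term: 0.41 × 45.714 = 18.743; length term: −500/35 = −14.286
Tm = 81.5 + (-15.919) + 18.743 − 14.286 = 70.038 → 70.0°C

70.0°C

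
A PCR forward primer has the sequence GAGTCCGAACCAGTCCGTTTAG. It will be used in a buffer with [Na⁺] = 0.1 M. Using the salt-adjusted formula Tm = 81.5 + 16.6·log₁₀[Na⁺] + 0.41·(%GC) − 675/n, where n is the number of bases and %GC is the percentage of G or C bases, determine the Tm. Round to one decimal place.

56.6°C

Length n = 22. T=5, G=6, C=6, A=5
G+C = 12, so %GC = 12/22 × 100 = 54.545%
Salt term: 16.6 × (-1) = -16.6
GC term: 0.41 × 54.545 = 22.363; length term: −675/22 = −30.682
Tm = 81.5 + (-16.6) + 22.363 − 30.682 = 56.581 → 56.6°C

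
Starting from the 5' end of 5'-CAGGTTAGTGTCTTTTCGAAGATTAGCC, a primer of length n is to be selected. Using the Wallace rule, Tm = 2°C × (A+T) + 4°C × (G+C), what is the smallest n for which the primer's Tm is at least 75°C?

n = 27

First 26 bases: CAGGTTAGTGTCTTTTCGAAGATTAG → Tm = 72°C (< 75°C)
First 27 bases: CAGGTTAGTGTCTTTTCGAAGATTAGC → Tm = 76°C (≥ 75°C)
Since every base adds ≥2°C, Tm only increases with n, so the threshold is first crossed at n = 27.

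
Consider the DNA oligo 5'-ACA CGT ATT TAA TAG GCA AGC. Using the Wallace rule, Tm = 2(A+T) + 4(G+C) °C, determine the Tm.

58°C

Base counts: A=8, T=5, G=4, C=4
So N_AT = 13 and N_GC = 8.
Tm = 2(13) + 4(8) = 26 + 32 = 58°C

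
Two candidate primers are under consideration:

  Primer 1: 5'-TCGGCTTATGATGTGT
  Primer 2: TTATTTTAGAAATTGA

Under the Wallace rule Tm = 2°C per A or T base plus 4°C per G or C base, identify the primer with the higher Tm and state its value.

Primer 1: A+T=9, G+C=7 → Tm = 2(9)+4(7) = 46°C
Primer 2: A+T=14, G+C=2 → Tm = 2(14)+4(2) = 36°C
46°C vs 36°C → primer 1 is higher.

Primer 1, 46°C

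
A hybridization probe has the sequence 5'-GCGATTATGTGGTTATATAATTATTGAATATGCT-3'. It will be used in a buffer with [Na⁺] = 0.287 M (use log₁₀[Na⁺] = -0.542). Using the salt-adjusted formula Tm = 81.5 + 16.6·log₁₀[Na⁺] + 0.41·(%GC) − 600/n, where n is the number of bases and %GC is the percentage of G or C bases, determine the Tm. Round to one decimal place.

65.7°C

Length n = 34. Counting bases: T=15, C=2, A=10, G=7
G+C = 9, so %GC = 9/34 × 100 = 26.471%
Salt term: 16.6 × (-0.542) = -8.997
GC term: 0.41 × 26.471 = 10.853; length term: −600/34 = −17.647
Tm = 81.5 + (-8.997) + 10.853 − 17.647 = 65.709 → 65.7°C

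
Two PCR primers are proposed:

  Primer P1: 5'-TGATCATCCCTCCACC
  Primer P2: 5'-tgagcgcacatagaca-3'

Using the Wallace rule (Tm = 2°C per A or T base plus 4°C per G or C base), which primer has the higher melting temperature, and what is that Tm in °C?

Primer P1, 50°C

Primer P1: A+T=7, G+C=9 → Tm = 2(7)+4(9) = 50°C
Primer P2: A+T=8, G+C=8 → Tm = 2(8)+4(8) = 48°C
50°C vs 48°C → primer P1 is higher.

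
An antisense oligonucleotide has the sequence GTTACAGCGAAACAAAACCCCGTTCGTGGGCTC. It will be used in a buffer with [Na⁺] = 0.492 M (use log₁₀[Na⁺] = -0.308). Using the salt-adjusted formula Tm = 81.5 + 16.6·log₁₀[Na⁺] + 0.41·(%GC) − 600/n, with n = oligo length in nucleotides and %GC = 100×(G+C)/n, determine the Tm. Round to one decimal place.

80.6°C

Length n = 33. T=6, A=9, C=10, G=8
G+C = 18, so %GC = 18/33 × 100 = 54.545%
Salt term: 16.6 × (-0.308) = -5.113
GC term: 0.41 × 54.545 = 22.363; length term: −600/33 = −18.182
Tm = 81.5 + (-5.113) + 22.363 − 18.182 = 80.568 → 80.6°C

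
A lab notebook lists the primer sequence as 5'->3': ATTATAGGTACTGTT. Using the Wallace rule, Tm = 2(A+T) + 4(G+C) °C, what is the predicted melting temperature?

38°C

Scanning the sequence gives G=3, A=4, T=7, C=1.
So N_AT = 11 and N_GC = 4.
Tm = 2×11 + 4×4 = 38°C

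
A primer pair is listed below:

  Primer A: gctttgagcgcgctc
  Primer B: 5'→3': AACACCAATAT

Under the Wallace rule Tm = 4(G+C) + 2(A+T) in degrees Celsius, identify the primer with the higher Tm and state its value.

Primer A: A+T=5, G+C=10 → Tm = 2(5)+4(10) = 50°C
Primer B: A+T=8, G+C=3 → Tm = 2(8)+4(3) = 28°C
50°C vs 28°C → primer A is higher.

Primer A, 50°C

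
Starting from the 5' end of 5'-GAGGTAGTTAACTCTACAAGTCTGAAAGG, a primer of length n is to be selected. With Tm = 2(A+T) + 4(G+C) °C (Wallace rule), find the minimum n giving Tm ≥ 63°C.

n = 23

First 22 bases: GAGGTAGTTAACTCTACAAGTC → Tm = 62°C (< 63°C)
First 23 bases: GAGGTAGTTAACTCTACAAGTCT → Tm = 64°C (≥ 63°C)
Each additional base adds 2°C (A/T) or 4°C (G/C), so Tm is non-decreasing in n; n = 23 is the first length to reach 63°C.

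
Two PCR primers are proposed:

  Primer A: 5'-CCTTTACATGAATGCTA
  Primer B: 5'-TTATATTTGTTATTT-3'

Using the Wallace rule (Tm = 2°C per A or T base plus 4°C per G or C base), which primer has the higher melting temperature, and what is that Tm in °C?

Primer A, 46°C

Primer A: A+T=11, G+C=6 → Tm = 2(11)+4(6) = 46°C
Primer B: A+T=14, G+C=1 → Tm = 2(14)+4(1) = 32°C
46°C vs 32°C → primer A is higher.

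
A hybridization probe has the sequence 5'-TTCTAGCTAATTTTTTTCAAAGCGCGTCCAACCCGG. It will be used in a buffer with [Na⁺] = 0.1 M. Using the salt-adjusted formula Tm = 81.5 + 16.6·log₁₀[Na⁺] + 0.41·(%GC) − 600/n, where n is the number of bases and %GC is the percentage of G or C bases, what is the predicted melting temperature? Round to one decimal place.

66.5°C

Length n = 36. Base counts: A=8, G=6, C=10, T=12
G+C = 16, so %GC = 16/36 × 100 = 44.444%
Salt term: 16.6 × (-1) = -16.6
GC term: 0.41 × 44.444 = 18.222; length term: −600/36 = −16.667
Tm = 81.5 + (-16.6) + 18.222 − 16.667 = 66.455 → 66.5°C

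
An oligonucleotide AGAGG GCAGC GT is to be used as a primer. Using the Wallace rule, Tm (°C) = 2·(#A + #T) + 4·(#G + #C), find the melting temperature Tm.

Counting bases: C=2, G=6, T=1, A=3
A+T = 4, G+C = 8
Tm = 2×4 + 4×8 = 40°C

40°C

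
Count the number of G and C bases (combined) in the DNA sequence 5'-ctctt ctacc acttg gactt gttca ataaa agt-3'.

Counting bases: T=12, G=4, C=8, A=9
Total G or C: 4 + 8 = 12

12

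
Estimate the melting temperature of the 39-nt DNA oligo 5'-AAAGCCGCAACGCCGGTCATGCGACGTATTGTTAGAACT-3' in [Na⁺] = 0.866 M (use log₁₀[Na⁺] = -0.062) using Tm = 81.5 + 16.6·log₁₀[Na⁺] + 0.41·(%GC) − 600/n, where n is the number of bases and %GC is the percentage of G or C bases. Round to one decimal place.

Length n = 39. Scanning the sequence gives G=10, C=10, T=8, A=11.
G+C = 20, so %GC = 20/39 × 100 = 51.282%
Salt term: 16.6 × (-0.062) = -1.029
GC term: 0.41 × 51.282 = 21.026; length term: −600/39 = −15.385
Tm = 81.5 + (-1.029) + 21.026 − 15.385 = 86.112 → 86.1°C

86.1°C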